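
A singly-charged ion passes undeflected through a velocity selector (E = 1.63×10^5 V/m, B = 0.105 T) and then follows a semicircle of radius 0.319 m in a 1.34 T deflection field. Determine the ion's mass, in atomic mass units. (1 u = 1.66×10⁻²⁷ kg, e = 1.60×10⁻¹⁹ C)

v = E/B₁ = 1.55×10^6 m/s.
From r = mv/(qB₂), m = qB₂r/v = (1×1.60×10^-19)(1.34)(0.319) / (1.55×10^6) = 4.41×10^-26 kg.
In atomic mass units: m = 4.41×10^-26 / 1.66×10^-27 = 26.5 u.

m ≈ 26.5 u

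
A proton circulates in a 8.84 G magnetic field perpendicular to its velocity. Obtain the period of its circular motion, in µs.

The cyclotron period is independent of speed: T = 2πm/(qB).
T = 2π(1.67×10^-27) / [(1×1.60×10^-19)(8.84×10^-4)] = 7.42×10^-5 s.

T ≈ 74.2 µs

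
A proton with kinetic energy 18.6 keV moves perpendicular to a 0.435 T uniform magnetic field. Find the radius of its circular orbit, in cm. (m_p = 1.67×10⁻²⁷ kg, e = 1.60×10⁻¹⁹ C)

Convert the energy: K = 18.6 keV = 2.98×10^-15 J.
v = √(2K/m) = √(2·2.98×10^-15/1.67×10^-27) = 1.89×10^6 m/s.
r = mv/(qB) = (1.67×10^-27)(1.89×10^6) / [(1×1.60×10^-19)(0.435)] = 0.0453 m.

r ≈ 4.53 cm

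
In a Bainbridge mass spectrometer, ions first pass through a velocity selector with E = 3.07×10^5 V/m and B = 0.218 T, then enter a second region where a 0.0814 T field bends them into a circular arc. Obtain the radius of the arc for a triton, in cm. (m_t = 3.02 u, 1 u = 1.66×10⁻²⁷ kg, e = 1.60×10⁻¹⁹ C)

The selector passes v = E/B = 3.07×10^5/0.218 = 1.41×10^6 m/s.
In the deflection region, r = mv/(qB₂) = (5.01×10^-27)(1.41×10^6) / [(1×1.60×10^-19)(0.0814)] = 0.542 m.

r ≈ 54.2 cm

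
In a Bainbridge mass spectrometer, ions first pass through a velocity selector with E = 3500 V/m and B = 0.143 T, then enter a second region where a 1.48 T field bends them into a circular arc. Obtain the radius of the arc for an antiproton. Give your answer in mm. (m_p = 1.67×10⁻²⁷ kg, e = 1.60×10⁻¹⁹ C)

r ≈ 0.173 mm

The selector passes v = E/B = 3500/0.143 = 2.45×10^4 m/s.
In the deflection region, r = mv/(qB₂) = (1.67×10^-27)(2.45×10^4) / [(1×1.60×10^-19)(1.48)] = 1.73×10^-4 m.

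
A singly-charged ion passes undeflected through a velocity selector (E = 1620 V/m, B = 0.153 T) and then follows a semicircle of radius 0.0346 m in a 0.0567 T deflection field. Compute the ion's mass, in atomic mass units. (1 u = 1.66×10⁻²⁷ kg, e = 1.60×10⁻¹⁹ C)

v = E/B₁ = 1.06×10^4 m/s.
From r = mv/(qB₂), m = qB₂r/v = (1×1.60×10^-19)(0.0567)(0.0346) / (1.06×10^4) = 2.96×10^-26 kg.
In atomic mass units: m = 2.96×10^-26 / 1.66×10^-27 = 17.9 u.

m ≈ 17.9 u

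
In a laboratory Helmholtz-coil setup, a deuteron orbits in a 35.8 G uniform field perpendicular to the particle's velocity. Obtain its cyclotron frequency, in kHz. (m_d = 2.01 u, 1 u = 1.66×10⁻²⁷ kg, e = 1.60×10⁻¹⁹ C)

f = qB/(2πm) = (1×1.60×10^-19)(3.58×10^-3) / [2π(3.34×10^-27)] = 2.73×10^4 Hz.

f ≈ 27.3 kHz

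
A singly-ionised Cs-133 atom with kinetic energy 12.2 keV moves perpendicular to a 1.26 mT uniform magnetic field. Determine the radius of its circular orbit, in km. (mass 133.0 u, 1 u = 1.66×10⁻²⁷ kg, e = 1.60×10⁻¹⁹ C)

r ≈ 0.146 km

Convert the energy: K = 12.2 keV = 1.95×10^-15 J.
v = √(2K/m) = √(2·1.95×10^-15/2.21×10^-25) = 1.33×10^5 m/s.
r = mv/(qB) = (2.21×10^-25)(1.33×10^5) / [(1×1.60×10^-19)(1.26×10^-3)] = 146 m.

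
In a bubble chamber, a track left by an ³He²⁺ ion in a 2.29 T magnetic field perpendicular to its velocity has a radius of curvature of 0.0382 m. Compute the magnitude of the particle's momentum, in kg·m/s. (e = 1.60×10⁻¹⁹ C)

p ≈ 2.80×10^-20 kg·m/s

Since qvB = mv²/r, the momentum p = mv = qBr.
p = (2×1.60×10^-19)(2.29)(0.0382) = 2.80×10^-20 kg·m/s.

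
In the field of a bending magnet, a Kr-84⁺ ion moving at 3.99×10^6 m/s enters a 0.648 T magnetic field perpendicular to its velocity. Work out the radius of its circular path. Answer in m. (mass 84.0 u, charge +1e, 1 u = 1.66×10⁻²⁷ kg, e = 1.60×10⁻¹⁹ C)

The magnetic force provides the centripetal force: qvB = mv²/r, so r = mv/(qB).
r = (1.39×10^-25 kg)(3.99×10^6 m/s) / [(1×1.60×10^-19 C)(0.648 T)] = 5.37 m.

r ≈ 5.37 m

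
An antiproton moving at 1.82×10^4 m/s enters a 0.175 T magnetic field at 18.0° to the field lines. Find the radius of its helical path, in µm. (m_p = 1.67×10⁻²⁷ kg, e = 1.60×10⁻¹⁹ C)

Only the perpendicular component v⊥ = v sin18.0° = 5620 m/s is bent by the field.
r = m v⊥ /(qB) = (1.67×10^-27)(5620) / [(1×1.60×10^-19)(0.175)] = 3.35×10^-4 m.

r ≈ 335 µm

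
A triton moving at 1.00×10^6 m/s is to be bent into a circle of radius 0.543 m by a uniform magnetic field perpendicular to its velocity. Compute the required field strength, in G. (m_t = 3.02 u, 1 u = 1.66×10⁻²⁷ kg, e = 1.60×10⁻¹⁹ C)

B ≈ 577 G

qvB = mv²/r gives B = mv/(qr).
B = (5.01×10^-27)(1.00×10^6) / [(1×1.60×10^-19)(0.543)] = 0.0577 T.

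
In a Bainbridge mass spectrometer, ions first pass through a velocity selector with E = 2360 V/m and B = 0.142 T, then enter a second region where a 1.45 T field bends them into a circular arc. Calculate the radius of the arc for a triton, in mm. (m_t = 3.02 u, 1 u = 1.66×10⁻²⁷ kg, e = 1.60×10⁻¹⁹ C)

The selector passes v = E/B = 2360/0.142 = 1.66×10^4 m/s.
In the deflection region, r = mv/(qB₂) = (5.01×10^-27)(1.66×10^4) / [(1×1.60×10^-19)(1.45)] = 3.59×10^-4 m.

r ≈ 0.359 mm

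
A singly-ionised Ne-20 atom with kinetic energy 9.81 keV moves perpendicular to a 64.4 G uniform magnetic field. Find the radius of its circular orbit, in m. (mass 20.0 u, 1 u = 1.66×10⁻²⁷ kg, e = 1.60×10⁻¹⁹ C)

r ≈ 9.91 m

Convert the energy: K = 9.81 keV = 1.57×10^-15 J.
v = √(2K/m) = √(2·1.57×10^-15/3.32×10^-26) = 3.07×10^5 m/s.
r = mv/(qB) = (3.32×10^-26)(3.07×10^5) / [(1×1.60×10^-19)(6.44×10^-3)] = 9.91 m.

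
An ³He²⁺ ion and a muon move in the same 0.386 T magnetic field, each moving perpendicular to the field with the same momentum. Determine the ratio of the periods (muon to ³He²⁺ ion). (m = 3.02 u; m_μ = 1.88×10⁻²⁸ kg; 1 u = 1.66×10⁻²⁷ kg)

ratio ≈ 0.0750

T = 2πm/(qB) is independent of speed, so T₂/T₁ = (m₂/q₂)/(m₁/q₁).
T_{muon}/T_{³He²⁺ ion} = (1.88×10^-28/1e) / (5.01×10^-27/2e) = 0.0750.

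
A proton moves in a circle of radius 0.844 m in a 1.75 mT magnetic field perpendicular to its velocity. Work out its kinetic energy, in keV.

v = qBr/m = (1×1.60×10^-19)(1.75×10^-3)(0.844) / (1.67×10^-27) = 1.42×10^5 m/s.
K = ½mv² = 0.5·(1.67×10^-27)·(1.42×10^5)² = 1.67×10^-17 J = 0.105 keV.

K ≈ 0.105 keV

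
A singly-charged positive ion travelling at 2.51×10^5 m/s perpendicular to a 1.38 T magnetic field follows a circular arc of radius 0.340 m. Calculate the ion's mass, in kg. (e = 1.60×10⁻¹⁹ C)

m ≈ 2.99×10^-25 kg

qvB = mv²/r ⇒ m = qBr/v.
m = (1×1.60×10^-19)(1.38)(0.340) / (2.51×10^5) = 2.99×10^-25 kg.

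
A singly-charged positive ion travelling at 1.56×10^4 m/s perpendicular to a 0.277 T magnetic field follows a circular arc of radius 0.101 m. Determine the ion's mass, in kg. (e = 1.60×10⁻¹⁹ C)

m ≈ 2.87×10^-25 kg

qvB = mv²/r ⇒ m = qBr/v.
m = (1×1.60×10^-19)(0.277)(0.101) / (1.56×10^4) = 2.87×10^-25 kg.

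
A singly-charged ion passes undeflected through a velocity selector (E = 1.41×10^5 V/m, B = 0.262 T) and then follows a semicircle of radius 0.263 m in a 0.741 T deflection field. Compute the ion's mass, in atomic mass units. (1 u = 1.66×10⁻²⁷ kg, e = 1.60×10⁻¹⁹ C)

v = E/B₁ = 5.38×10^5 m/s.
From r = mv/(qB₂), m = qB₂r/v = (1×1.60×10^-19)(0.741)(0.263) / (5.38×10^5) = 5.79×10^-26 kg.
In atomic mass units: m = 5.79×10^-26 / 1.66×10^-27 = 34.9 u.

m ≈ 34.9 u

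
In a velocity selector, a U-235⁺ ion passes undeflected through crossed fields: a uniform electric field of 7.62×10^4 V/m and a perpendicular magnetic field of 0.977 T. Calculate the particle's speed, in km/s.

For zero net force, qE = qvB, so v = E/B.
v = (7.62×10^4) / (0.977) = 7.80×10^4 m/s.

v ≈ 78.0 km/s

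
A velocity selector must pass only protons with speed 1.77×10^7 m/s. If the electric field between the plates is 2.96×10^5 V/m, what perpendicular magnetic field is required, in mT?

B ≈ 16.7 mT

qE = qvB ⇒ B = E/v = (2.96×10^5) / (1.77×10^7) = 0.0167 T.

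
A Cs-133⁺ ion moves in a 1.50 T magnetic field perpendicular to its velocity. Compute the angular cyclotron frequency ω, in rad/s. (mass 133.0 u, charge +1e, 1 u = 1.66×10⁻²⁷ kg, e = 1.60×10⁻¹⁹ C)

ω ≈ 1.09×10^6 rad/s

ω = qB/m = (1×1.60×10^-19)(1.50) / (2.21×10^-25) = 1.09×10^6 rad/s.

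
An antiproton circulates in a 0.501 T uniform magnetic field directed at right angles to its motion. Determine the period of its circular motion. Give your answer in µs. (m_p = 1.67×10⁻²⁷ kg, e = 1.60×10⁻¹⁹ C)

The cyclotron period is independent of speed: T = 2πm/(qB).
T = 2π(1.67×10^-27) / [(1×1.60×10^-19)(0.501)] = 1.31×10^-7 s.

T ≈ 0.131 µs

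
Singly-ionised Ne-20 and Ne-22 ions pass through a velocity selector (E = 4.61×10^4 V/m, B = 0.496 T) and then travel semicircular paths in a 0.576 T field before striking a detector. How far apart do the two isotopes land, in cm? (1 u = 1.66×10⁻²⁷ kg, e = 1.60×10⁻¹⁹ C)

Both emerge at v = E/B₁ = 9.29×10^4 m/s.
r = mv/(qB₂), so r₁ = 0.03348 m and r₂ = 0.03683 m, giving Δr = 3.35×10^-3 m.
After a semicircle each ion lands a diameter 2r from the entry slit, so the separation is 2Δr = 6.70×10^-3 m.

Δd ≈ 0.670 cm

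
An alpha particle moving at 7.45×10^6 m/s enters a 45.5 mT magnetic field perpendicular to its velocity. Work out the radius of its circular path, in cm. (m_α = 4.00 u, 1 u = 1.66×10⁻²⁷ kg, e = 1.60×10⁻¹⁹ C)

r ≈ 340 cm

The magnetic force provides the centripetal force: qvB = mv²/r, so r = mv/(qB).
r = (6.64×10^-27 kg)(7.45×10^6 m/s) / [(2×1.60×10^-19 C)(0.0455 T)] = 3.40 m.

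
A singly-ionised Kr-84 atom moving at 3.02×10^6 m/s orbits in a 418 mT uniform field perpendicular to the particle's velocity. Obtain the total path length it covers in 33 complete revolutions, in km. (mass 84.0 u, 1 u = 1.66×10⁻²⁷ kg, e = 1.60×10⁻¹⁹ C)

r = mv/(qB) = 6.30 m, so one revolution covers 2πr = 39.6 m.
In 33 revolutions: L = 33·2πr = 1310 m.

L ≈ 1.31 km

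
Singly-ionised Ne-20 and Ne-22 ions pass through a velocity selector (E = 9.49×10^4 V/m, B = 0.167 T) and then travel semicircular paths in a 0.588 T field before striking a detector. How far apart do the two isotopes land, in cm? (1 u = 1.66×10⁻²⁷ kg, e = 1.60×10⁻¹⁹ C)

Both emerge at v = E/B₁ = 5.68×10^5 m/s.
r = mv/(qB₂), so r₁ = 0.2005 m and r₂ = 0.2206 m, giving Δr = 0.0201 m.
After a semicircle each ion lands a diameter 2r from the entry slit, so the separation is 2Δr = 0.0401 m.

Δd ≈ 4.01 cm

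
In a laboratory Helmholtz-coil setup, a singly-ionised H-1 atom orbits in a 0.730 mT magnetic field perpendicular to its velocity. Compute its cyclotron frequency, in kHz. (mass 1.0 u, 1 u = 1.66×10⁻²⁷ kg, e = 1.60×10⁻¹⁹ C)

f ≈ 11.2 kHz

f = qB/(2πm) = (1×1.60×10^-19)(7.30×10^-4) / [2π(1.66×10^-27)] = 1.12×10^4 Hz.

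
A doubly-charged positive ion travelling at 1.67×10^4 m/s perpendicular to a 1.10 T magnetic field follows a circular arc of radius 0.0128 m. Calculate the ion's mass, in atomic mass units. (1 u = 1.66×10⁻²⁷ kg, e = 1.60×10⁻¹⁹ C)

qvB = mv²/r ⇒ m = qBr/v.
m = (2×1.60×10^-19)(1.10)(0.0128) / (1.67×10^4) = 2.70×10^-25 kg = 163 u.

m ≈ 163 u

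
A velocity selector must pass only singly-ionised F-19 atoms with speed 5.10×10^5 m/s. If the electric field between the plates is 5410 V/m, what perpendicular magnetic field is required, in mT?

B ≈ 10.6 mT

qE = qvB ⇒ B = E/v = (5410) / (5.10×10^5) = 0.0106 T.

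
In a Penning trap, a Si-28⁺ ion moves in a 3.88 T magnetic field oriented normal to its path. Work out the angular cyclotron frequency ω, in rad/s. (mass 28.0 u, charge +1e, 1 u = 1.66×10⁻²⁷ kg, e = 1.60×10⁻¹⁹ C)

ω = qB/m = (1×1.60×10^-19)(3.88) / (4.65×10^-26) = 1.34×10^7 rad/s.

ω ≈ 1.34×10^7 rad/s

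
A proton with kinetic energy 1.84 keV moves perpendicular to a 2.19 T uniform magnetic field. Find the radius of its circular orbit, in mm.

Convert the energy: K = 1.84 keV = 2.94×10^-16 J.
v = √(2K/m) = √(2·2.94×10^-16/1.67×10^-27) = 5.94×10^5 m/s.
r = mv/(qB) = (1.67×10^-27)(5.94×10^5) / [(1×1.60×10^-19)(2.19)] = 2.83×10^-3 m.

r ≈ 2.83 mm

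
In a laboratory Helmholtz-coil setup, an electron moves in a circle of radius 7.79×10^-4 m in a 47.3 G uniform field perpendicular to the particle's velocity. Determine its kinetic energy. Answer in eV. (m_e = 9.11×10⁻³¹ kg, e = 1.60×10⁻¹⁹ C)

v = qBr/m = (1×1.60×10^-19)(4.73×10^-3)(7.79×10^-4) / (9.11×10^-31) = 6.47×10^5 m/s.
K = ½mv² = 0.5·(9.11×10^-31)·(6.47×10^5)² = 1.91×10^-19 J = 1.19 eV.

K ≈ 1.19 eV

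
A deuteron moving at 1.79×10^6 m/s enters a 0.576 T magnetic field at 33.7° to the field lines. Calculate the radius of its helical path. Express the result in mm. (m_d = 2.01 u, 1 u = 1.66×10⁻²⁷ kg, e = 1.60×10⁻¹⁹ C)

r ≈ 36.0 mm

Only the perpendicular component v⊥ = v sin33.7° = 9.93×10^5 m/s is bent by the field.
r = m v⊥ /(qB) = (3.34×10^-27)(9.93×10^5) / [(1×1.60×10^-19)(0.576)] = 0.0360 m.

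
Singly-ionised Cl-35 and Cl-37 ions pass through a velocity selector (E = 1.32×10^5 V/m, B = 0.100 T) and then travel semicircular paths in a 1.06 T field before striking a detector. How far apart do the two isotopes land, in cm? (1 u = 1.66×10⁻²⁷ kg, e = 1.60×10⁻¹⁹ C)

Both emerge at v = E/B₁ = 1.32×10^6 m/s.
r = mv/(qB₂), so r₁ = 0.4522 m and r₂ = 0.4780 m, giving Δr = 0.0258 m.
After a semicircle each ion lands a diameter 2r from the entry slit, so the separation is 2Δr = 0.0517 m.

Δd ≈ 5.17 cm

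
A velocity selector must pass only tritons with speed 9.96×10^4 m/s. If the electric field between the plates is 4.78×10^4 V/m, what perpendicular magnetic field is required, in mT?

B ≈ 480 mT

qE = qvB ⇒ B = E/v = (4.78×10^4) / (9.96×10^4) = 0.480 T.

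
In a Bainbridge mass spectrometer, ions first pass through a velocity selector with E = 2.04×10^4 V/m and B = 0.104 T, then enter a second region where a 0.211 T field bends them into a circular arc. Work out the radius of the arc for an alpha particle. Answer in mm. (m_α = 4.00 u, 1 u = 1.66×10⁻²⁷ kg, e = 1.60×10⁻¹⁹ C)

r ≈ 19.3 mm

The selector passes v = E/B = 2.04×10^4/0.104 = 1.96×10^5 m/s.
In the deflection region, r = mv/(qB₂) = (6.64×10^-27)(1.96×10^5) / [(2×1.60×10^-19)(0.211)] = 0.0193 m.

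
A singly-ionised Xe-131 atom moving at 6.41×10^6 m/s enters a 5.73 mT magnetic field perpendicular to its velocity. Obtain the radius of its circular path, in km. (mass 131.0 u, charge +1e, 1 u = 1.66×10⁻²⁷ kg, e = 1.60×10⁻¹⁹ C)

The magnetic force provides the centripetal force: qvB = mv²/r, so r = mv/(qB).
r = (2.17×10^-25 kg)(6.41×10^6 m/s) / [(1×1.60×10^-19 C)(5.73×10^-3 T)] = 1520 m.

r ≈ 1.52 km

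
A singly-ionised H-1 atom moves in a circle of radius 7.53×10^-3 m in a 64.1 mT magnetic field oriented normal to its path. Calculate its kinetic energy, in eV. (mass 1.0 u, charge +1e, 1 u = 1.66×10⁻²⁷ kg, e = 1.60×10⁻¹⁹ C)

K ≈ 11.2 eV

v = qBr/m = (1×1.60×10^-19)(0.0641)(7.53×10^-3) / (1.66×10^-27) = 4.65×10^4 m/s.
K = ½mv² = 0.5·(1.66×10^-27)·(4.65×10^4)² = 1.80×10^-18 J = 11.2 eV.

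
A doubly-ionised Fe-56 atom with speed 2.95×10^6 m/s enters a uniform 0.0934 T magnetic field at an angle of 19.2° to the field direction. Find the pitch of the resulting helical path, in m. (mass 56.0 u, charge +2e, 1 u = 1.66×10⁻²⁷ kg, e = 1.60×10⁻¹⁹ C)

pitch ≈ 54.4 m

The velocity component along B is v∥ = v cos19.2° = 2.79×10^6 m/s.
The cyclotron period T = 2πm/(qB) = 1.95×10^-5 s is set by m, q, B alone.
Pitch = v∥·T = (2.79×10^6)(1.95×10^-5) = 54.4 m.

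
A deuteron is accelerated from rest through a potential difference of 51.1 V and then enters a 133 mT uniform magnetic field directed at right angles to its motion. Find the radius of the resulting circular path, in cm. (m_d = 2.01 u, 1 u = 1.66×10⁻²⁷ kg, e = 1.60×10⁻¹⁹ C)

The kinetic energy gained is K = qV = (1×1.60×10^-19)(51.1) = 8.18×10^-18 J.
v = √(2K/m) = 7.00×10^4 m/s.
r = mv/(qB) = (3.34×10^-27)(7.00×10^4) / [(1×1.60×10^-19)(0.133)] = 0.0110 m.

r ≈ 1.10 cm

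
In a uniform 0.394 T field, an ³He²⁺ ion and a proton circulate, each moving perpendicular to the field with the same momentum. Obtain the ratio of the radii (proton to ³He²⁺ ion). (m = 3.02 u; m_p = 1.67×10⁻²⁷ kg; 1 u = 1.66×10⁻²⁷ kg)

ratio ≈ 2.00

r = p/(qB) ⇒ at equal p, r ∝ 1/q.
r_{proton}/r_{³He²⁺ ion} = 2.00.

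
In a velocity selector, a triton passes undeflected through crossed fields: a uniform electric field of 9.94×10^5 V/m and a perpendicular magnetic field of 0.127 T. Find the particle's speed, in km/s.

v ≈ 7830 km/s

For zero net force, qE = qvB, so v = E/B.
v = (9.94×10^5) / (0.127) = 7.83×10^6 m/s.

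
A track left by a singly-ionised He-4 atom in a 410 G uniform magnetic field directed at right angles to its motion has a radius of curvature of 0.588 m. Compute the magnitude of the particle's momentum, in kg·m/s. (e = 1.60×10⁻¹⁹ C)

Since qvB = mv²/r, the momentum p = mv = qBr.
p = (1×1.60×10^-19)(0.0410)(0.588) = 3.86×10^-21 kg·m/s.

p ≈ 3.86×10^-21 kg·m/s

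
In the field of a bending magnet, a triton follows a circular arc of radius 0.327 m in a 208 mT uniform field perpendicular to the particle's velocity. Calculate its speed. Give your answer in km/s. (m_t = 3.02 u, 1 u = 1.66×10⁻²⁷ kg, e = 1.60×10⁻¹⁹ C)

From qvB = mv²/r, v = qBr/m.
v = (1×1.60×10^-19)(0.208)(0.327) / (5.01×10^-27) = 2.17×10^6 m/s.

v ≈ 2170 km/s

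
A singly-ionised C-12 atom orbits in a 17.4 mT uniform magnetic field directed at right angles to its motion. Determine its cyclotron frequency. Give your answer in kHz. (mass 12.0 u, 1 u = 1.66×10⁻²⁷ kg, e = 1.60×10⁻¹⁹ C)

f = qB/(2πm) = (1×1.60×10^-19)(0.0174) / [2π(1.99×10^-26)] = 2.22×10^4 Hz.

f ≈ 22.2 kHz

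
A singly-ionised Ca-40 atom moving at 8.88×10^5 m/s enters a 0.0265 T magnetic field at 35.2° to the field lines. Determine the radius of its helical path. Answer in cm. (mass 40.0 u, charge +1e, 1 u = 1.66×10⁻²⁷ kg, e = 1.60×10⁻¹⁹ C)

Only the perpendicular component v⊥ = v sin35.2° = 5.12×10^5 m/s is bent by the field.
r = m v⊥ /(qB) = (6.64×10^-26)(5.12×10^5) / [(1×1.60×10^-19)(0.0265)] = 8.02 m.

r ≈ 802 cm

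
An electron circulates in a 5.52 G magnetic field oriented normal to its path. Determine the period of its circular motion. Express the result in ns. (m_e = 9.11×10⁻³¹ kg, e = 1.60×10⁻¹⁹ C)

T ≈ 64.8 ns

The cyclotron period is independent of speed: T = 2πm/(qB).
T = 2π(9.11×10^-31) / [(1×1.60×10^-19)(5.52×10^-4)] = 6.48×10^-8 s.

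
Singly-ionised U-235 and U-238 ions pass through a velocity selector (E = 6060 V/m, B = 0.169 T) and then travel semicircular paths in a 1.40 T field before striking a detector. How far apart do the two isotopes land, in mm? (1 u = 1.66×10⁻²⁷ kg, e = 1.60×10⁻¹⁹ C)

Both emerge at v = E/B₁ = 3.59×10^4 m/s.
r = mv/(qB₂), so r₁ = 0.062447 m and r₂ = 0.063245 m, giving Δr = 7.97×10^-4 m.
After a semicircle each ion lands a diameter 2r from the entry slit, so the separation is 2Δr = 1.59×10^-3 m.

Δd ≈ 1.59 mm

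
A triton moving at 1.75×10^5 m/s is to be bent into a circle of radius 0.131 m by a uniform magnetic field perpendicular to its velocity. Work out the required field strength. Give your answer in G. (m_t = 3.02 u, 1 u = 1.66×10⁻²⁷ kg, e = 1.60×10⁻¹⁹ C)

B ≈ 419 G

qvB = mv²/r gives B = mv/(qr).
B = (5.01×10^-27)(1.75×10^5) / [(1×1.60×10^-19)(0.131)] = 0.0419 T.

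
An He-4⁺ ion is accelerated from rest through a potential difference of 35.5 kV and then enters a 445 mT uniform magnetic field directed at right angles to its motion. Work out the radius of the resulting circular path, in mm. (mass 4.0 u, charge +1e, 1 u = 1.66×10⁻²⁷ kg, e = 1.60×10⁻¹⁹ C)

The kinetic energy gained is K = qV = (1×1.60×10^-19)(3.55×10^4) = 5.68×10^-15 J.
v = √(2K/m) = 1.31×10^6 m/s.
r = mv/(qB) = (6.64×10^-27)(1.31×10^6) / [(1×1.60×10^-19)(0.445)] = 0.122 m.

r ≈ 122 mm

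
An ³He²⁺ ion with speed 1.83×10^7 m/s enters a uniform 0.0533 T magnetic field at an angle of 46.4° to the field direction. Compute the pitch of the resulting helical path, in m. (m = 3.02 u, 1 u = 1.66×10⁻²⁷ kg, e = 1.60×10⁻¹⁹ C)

The velocity component along B is v∥ = v cos46.4° = 1.26×10^7 m/s.
The cyclotron period T = 2πm/(qB) = 1.85×10^-6 s is set by m, q, B alone.
Pitch = v∥·T = (1.26×10^7)(1.85×10^-6) = 23.3 m.

pitch ≈ 23.3 m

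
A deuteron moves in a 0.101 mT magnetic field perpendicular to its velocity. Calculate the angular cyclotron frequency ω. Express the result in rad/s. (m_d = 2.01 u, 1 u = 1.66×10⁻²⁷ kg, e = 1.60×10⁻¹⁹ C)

ω = qB/m = (1×1.60×10^-19)(1.01×10^-4) / (3.34×10^-27) = 4840 rad/s.

ω ≈ 4840 rad/s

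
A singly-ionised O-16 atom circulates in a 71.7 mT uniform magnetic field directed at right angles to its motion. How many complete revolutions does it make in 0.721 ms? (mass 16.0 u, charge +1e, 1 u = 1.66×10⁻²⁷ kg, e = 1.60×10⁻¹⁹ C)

T = 2πm/(qB) = 2π(2.656×10^-26) / [(1×1.60×10^-19)(0.0717)] = 1.4547×10^-5 s.
N = t/T = 7.21×10^-4 / 1.4547×10^-5 ≈ 49.56, so 49 complete revolutions.

N = 49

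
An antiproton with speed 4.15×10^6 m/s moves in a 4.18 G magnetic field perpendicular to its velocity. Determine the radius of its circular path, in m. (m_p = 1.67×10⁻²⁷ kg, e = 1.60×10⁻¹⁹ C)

r ≈ 104 m

The magnetic force provides the centripetal force: qvB = mv²/r, so r = mv/(qB).
r = (1.67×10^-27 kg)(4.15×10^6 m/s) / [(1×1.60×10^-19 C)(4.18×10^-4 T)] = 104 m.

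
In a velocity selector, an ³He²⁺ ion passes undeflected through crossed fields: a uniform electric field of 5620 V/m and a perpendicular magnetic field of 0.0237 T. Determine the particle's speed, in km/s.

v ≈ 237 km/s

For zero net force, qE = qvB, so v = E/B.
v = (5620) / (0.0237) = 2.37×10^5 m/s.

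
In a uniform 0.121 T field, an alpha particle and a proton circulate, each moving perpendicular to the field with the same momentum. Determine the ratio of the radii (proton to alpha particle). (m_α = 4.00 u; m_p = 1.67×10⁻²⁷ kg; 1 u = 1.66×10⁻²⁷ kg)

ratio ≈ 2.00

r = p/(qB) ⇒ at equal p, r ∝ 1/q.
r_{proton}/r_{alpha particle} = 2.00.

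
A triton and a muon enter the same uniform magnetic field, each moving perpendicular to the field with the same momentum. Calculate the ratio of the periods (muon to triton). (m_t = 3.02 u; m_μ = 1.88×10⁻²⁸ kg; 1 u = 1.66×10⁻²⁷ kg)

T = 2πm/(qB) is independent of speed, so T₂/T₁ = (m₂/q₂)/(m₁/q₁).
T_{muon}/T_{triton} = (1.88×10^-28/1e) / (5.01×10^-27/1e) = 0.0375.

ratio ≈ 0.0375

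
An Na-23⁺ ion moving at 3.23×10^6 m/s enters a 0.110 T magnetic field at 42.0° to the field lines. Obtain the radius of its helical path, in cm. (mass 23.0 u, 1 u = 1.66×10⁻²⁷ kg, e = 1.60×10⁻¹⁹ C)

Only the perpendicular component v⊥ = v sin42.0° = 2.16×10^6 m/s is bent by the field.
r = m v⊥ /(qB) = (3.82×10^-26)(2.16×10^6) / [(1×1.60×10^-19)(0.110)] = 4.69 m.

r ≈ 469 cm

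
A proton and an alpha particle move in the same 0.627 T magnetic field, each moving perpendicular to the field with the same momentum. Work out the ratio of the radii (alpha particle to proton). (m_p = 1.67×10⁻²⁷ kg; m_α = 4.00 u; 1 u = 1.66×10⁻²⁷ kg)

r = p/(qB) ⇒ at equal p, r ∝ 1/q.
r_{alpha particle}/r_{proton} = 0.500.

ratio ≈ 0.500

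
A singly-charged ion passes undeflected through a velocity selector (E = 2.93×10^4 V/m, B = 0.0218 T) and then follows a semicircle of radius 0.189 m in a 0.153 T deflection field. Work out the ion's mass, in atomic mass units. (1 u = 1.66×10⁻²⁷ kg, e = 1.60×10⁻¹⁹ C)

v = E/B₁ = 1.34×10^6 m/s.
From r = mv/(qB₂), m = qB₂r/v = (1×1.60×10^-19)(0.153)(0.189) / (1.34×10^6) = 3.44×10^-27 kg.
In atomic mass units: m = 3.44×10^-27 / 1.66×10^-27 = 2.07 u.

m ≈ 2.07 u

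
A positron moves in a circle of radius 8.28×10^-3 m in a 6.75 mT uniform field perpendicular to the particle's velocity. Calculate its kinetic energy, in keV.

K ≈ 0.274 keV

v = qBr/m = (1×1.60×10^-19)(6.75×10^-3)(8.28×10^-3) / (9.11×10^-31) = 9.82×10^6 m/s.
K = ½mv² = 0.5·(9.11×10^-31)·(9.82×10^6)² = 4.39×10^-17 J = 0.274 keV.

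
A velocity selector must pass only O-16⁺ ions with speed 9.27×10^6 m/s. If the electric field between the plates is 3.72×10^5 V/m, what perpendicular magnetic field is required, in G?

B ≈ 401 G

qE = qvB ⇒ B = E/v = (3.72×10^5) / (9.27×10^6) = 0.0401 T.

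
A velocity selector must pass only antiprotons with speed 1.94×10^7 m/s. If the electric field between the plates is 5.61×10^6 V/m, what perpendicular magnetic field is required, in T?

qE = qvB ⇒ B = E/v = (5.61×10^6) / (1.94×10^7) = 0.289 T.

B ≈ 0.289 T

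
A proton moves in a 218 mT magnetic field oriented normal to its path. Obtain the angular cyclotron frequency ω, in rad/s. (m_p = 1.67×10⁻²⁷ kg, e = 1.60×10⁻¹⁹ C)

ω ≈ 2.09×10^7 rad/s

ω = qB/m = (1×1.60×10^-19)(0.218) / (1.67×10^-27) = 2.09×10^7 rad/s.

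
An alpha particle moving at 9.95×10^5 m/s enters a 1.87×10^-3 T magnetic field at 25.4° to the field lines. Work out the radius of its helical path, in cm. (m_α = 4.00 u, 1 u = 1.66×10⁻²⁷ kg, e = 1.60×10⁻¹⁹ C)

r ≈ 474 cm

Only the perpendicular component v⊥ = v sin25.4° = 4.27×10^5 m/s is bent by the field.
r = m v⊥ /(qB) = (6.64×10^-27)(4.27×10^5) / [(2×1.60×10^-19)(1.87×10^-3)] = 4.74 m.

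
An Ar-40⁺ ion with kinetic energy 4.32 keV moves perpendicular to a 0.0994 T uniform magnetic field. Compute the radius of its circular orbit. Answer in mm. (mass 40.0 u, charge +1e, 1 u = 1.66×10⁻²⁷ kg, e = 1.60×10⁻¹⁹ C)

r ≈ 602 mm

Convert the energy: K = 4.32 keV = 6.91×10^-16 J.
v = √(2K/m) = √(2·6.91×10^-16/6.64×10^-26) = 1.44×10^5 m/s.
r = mv/(qB) = (6.64×10^-26)(1.44×10^5) / [(1×1.60×10^-19)(0.0994)] = 0.602 m.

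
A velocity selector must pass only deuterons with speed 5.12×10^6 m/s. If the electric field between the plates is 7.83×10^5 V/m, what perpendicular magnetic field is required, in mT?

B ≈ 153 mT

qE = qvB ⇒ B = E/v = (7.83×10^5) / (5.12×10^6) = 0.153 T.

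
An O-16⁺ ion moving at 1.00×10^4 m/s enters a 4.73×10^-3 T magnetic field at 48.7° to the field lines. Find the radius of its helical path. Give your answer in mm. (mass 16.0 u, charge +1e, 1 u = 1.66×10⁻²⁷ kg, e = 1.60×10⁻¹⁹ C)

Only the perpendicular component v⊥ = v sin48.7° = 7510 m/s is bent by the field.
r = m v⊥ /(qB) = (2.66×10^-26)(7510) / [(1×1.60×10^-19)(4.73×10^-3)] = 0.264 m.

r ≈ 264 mm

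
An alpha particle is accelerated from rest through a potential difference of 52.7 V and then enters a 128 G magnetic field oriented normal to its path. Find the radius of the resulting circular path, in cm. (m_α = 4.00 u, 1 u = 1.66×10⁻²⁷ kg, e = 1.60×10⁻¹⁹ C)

The kinetic energy gained is K = qV = (2×1.60×10^-19)(52.7) = 1.69×10^-17 J.
v = √(2K/m) = 7.13×10^4 m/s.
r = mv/(qB) = (6.64×10^-27)(7.13×10^4) / [(2×1.60×10^-19)(0.0128)] = 0.116 m.

r ≈ 11.6 cm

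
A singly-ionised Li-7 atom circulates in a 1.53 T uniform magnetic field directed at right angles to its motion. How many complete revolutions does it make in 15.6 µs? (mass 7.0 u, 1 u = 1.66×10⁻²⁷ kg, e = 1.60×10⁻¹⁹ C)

T = 2πm/(qB) = 2π(1.162×10^-26) / [(1×1.60×10^-19)(1.53)] = 2.9825×10^-7 s.
N = t/T = 1.56×10^-5 / 2.9825×10^-7 ≈ 52.31, so 52 complete revolutions.

N = 52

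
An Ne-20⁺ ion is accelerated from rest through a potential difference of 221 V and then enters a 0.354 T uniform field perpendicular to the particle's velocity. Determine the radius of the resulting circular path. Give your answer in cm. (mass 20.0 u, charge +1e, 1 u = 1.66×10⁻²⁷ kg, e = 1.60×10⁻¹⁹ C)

r ≈ 2.71 cm

The kinetic energy gained is K = qV = (1×1.60×10^-19)(221) = 3.54×10^-17 J.
v = √(2K/m) = 4.62×10^4 m/s.
r = mv/(qB) = (3.32×10^-26)(4.62×10^4) / [(1×1.60×10^-19)(0.354)] = 0.0271 m.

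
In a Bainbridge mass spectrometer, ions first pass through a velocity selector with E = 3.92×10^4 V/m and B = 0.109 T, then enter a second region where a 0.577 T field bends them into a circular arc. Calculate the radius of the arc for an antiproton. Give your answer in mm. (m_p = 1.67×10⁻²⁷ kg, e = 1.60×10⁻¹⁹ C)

r ≈ 6.51 mm

The selector passes v = E/B = 3.92×10^4/0.109 = 3.60×10^5 m/s.
In the deflection region, r = mv/(qB₂) = (1.67×10^-27)(3.60×10^5) / [(1×1.60×10^-19)(0.577)] = 6.51×10^-3 m.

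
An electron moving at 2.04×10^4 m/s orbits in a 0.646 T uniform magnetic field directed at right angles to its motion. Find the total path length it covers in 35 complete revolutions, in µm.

L ≈ 39.5 µm

r = mv/(qB) = 1.80×10^-7 m, so one revolution covers 2πr = 1.13×10^-6 m.
In 35 revolutions: L = 35·2πr = 3.95×10^-5 m.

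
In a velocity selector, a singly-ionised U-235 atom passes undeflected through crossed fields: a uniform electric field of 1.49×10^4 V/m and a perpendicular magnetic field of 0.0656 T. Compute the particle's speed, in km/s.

For zero net force, qE = qvB, so v = E/B.
v = (1.49×10^4) / (0.0656) = 2.27×10^5 m/s.

v ≈ 227 km/s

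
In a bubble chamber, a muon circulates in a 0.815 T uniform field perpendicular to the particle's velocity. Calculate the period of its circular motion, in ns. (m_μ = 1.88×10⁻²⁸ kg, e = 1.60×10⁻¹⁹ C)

T ≈ 9.06 ns

The cyclotron period is independent of speed: T = 2πm/(qB).
T = 2π(1.88×10^-28) / [(1×1.60×10^-19)(0.815)] = 9.06×10^-9 s.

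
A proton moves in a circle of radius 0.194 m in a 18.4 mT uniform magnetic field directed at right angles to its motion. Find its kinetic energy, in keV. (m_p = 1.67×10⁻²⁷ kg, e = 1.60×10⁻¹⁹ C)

K ≈ 0.610 keV

v = qBr/m = (1×1.60×10^-19)(0.0184)(0.194) / (1.67×10^-27) = 3.42×10^5 m/s.
K = ½mv² = 0.5·(1.67×10^-27)·(3.42×10^5)² = 9.77×10^-17 J = 0.610 keV.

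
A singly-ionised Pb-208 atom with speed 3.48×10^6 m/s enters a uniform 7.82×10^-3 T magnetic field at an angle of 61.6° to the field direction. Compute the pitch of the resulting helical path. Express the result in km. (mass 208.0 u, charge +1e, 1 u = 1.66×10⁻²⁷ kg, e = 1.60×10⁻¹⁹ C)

The velocity component along B is v∥ = v cos61.6° = 1.66×10^6 m/s.
The cyclotron period T = 2πm/(qB) = 1.73×10^-3 s is set by m, q, B alone.
Pitch = v∥·T = (1.66×10^6)(1.73×10^-3) = 2870 m.

pitch ≈ 2.87 km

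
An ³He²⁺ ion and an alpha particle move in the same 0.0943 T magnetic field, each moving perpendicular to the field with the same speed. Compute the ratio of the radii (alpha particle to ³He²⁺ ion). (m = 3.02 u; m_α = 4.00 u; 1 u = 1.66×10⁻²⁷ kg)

r = mv/(qB) ⇒ at equal v, r ∝ m/q.
r_{alpha particle}/r_{³He²⁺ ion} = 1.32.

ratio ≈ 1.32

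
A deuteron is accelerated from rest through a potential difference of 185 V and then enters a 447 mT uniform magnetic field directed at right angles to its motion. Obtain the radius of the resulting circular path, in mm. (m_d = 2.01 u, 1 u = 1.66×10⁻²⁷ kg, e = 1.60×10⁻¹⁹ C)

r ≈ 6.21 mm

The kinetic energy gained is K = qV = (1×1.60×10^-19)(185) = 2.96×10^-17 J.
v = √(2K/m) = 1.33×10^5 m/s.
r = mv/(qB) = (3.34×10^-27)(1.33×10^5) / [(1×1.60×10^-19)(0.447)] = 6.21×10^-3 m.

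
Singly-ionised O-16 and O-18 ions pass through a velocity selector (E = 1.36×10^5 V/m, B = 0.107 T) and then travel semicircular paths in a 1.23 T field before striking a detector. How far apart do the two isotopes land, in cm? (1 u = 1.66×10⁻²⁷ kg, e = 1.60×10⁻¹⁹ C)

Δd ≈ 4.29 cm

Both emerge at v = E/B₁ = 1.27×10^6 m/s.
r = mv/(qB₂), so r₁ = 0.1715 m and r₂ = 0.1930 m, giving Δr = 0.0214 m.
After a semicircle each ion lands a diameter 2r from the entry slit, so the separation is 2Δr = 0.0429 m.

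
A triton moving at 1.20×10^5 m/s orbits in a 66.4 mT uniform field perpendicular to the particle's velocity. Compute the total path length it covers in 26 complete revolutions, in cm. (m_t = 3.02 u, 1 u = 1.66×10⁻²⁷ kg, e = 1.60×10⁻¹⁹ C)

L ≈ 925 cm

r = mv/(qB) = 0.0566 m, so one revolution covers 2πr = 0.356 m.
In 26 revolutions: L = 26·2πr = 9.25 m.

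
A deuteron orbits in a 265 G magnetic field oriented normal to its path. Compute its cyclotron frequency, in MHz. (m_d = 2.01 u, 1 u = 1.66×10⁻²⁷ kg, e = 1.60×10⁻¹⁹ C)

f ≈ 0.202 MHz

f = qB/(2πm) = (1×1.60×10^-19)(0.0265) / [2π(3.34×10^-27)] = 2.02×10^5 Hz.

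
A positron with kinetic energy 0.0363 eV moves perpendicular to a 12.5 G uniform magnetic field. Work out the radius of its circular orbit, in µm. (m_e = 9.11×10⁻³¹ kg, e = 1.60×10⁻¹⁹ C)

r ≈ 514 µm

Convert the energy: K = 0.0363 eV = 5.81×10^-21 J.
v = √(2K/m) = √(2·5.81×10^-21/9.11×10^-31) = 1.13×10^5 m/s.
r = mv/(qB) = (9.11×10^-31)(1.13×10^5) / [(1×1.60×10^-19)(1.25×10^-3)] = 5.14×10^-4 m.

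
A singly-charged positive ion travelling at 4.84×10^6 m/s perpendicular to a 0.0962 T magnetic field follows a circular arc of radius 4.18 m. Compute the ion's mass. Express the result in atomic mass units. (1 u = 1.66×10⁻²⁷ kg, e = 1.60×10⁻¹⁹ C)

m ≈ 8.01 u

qvB = mv²/r ⇒ m = qBr/v.
m = (1×1.60×10^-19)(0.0962)(4.18) / (4.84×10^6) = 1.33×10^-26 kg = 8.01 u.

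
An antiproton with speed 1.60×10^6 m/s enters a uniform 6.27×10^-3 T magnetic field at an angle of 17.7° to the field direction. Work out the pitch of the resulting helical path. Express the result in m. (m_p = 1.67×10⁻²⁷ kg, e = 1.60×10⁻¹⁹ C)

The velocity component along B is v∥ = v cos17.7° = 1.52×10^6 m/s.
The cyclotron period T = 2πm/(qB) = 1.05×10^-5 s is set by m, q, B alone.
Pitch = v∥·T = (1.52×10^6)(1.05×10^-5) = 15.9 m.

pitch ≈ 15.9 m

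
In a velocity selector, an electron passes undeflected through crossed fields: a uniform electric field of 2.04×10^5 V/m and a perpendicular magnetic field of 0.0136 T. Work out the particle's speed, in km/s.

v ≈ 15000 km/s

For zero net force, qE = qvB, so v = E/B.
v = (2.04×10^5) / (0.0136) = 1.50×10^7 m/s.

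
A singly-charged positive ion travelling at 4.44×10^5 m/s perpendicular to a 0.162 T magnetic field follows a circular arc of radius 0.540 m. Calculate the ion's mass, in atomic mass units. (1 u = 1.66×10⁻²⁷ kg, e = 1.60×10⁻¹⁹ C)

m ≈ 19.0 u

qvB = mv²/r ⇒ m = qBr/v.
m = (1×1.60×10^-19)(0.162)(0.540) / (4.44×10^5) = 3.15×10^-26 kg = 19.0 u.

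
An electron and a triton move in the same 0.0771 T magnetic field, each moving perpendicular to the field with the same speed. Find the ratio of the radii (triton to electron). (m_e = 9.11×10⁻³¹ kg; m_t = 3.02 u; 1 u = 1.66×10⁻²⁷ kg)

ratio ≈ 5500

r = mv/(qB) ⇒ at equal v, r ∝ m/q.
r_{triton}/r_{electron} = 5500.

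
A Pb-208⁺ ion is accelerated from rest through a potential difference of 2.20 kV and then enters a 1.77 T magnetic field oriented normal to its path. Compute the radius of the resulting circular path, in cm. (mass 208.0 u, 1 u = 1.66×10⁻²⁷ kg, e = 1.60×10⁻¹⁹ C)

The kinetic energy gained is K = qV = (1×1.60×10^-19)(2200) = 3.52×10^-16 J.
v = √(2K/m) = 4.52×10^4 m/s.
r = mv/(qB) = (3.45×10^-25)(4.52×10^4) / [(1×1.60×10^-19)(1.77)] = 0.0551 m.

r ≈ 5.51 cm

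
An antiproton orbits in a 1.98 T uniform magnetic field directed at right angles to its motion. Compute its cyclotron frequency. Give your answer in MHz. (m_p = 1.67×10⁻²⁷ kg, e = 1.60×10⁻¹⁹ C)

f ≈ 30.2 MHz

f = qB/(2πm) = (1×1.60×10^-19)(1.98) / [2π(1.67×10^-27)] = 3.02×10^7 Hz.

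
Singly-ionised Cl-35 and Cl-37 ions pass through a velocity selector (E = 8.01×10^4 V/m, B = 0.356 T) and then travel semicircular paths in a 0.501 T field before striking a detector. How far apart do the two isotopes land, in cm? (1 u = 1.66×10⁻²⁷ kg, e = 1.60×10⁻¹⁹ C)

Δd ≈ 1.86 cm

Both emerge at v = E/B₁ = 2.25×10^5 m/s.
r = mv/(qB₂), so r₁ = 0.16308 m and r₂ = 0.17240 m, giving Δr = 9.32×10^-3 m.
After a semicircle each ion lands a diameter 2r from the entry slit, so the separation is 2Δr = 0.0186 m.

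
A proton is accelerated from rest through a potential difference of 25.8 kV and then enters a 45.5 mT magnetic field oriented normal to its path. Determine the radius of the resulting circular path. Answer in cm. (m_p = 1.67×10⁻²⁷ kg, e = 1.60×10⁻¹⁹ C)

The kinetic energy gained is K = qV = (1×1.60×10^-19)(2.58×10^4) = 4.13×10^-15 J.
v = √(2K/m) = 2.22×10^6 m/s.
r = mv/(qB) = (1.67×10^-27)(2.22×10^6) / [(1×1.60×10^-19)(0.0455)] = 0.510 m.

r ≈ 51.0 cm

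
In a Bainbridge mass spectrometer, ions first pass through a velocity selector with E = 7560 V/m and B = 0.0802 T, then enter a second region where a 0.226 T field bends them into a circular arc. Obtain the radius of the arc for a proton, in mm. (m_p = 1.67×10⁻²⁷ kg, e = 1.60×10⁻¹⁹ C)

r ≈ 4.35 mm

The selector passes v = E/B = 7560/0.0802 = 9.43×10^4 m/s.
In the deflection region, r = mv/(qB₂) = (1.67×10^-27)(9.43×10^4) / [(1×1.60×10^-19)(0.226)] = 4.35×10^-3 m.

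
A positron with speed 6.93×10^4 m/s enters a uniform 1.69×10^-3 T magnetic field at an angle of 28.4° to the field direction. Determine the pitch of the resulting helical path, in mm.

pitch ≈ 1.29 mm

The velocity component along B is v∥ = v cos28.4° = 6.10×10^4 m/s.
The cyclotron period T = 2πm/(qB) = 2.12×10^-8 s is set by m, q, B alone.
Pitch = v∥·T = (6.10×10^4)(2.12×10^-8) = 1.29×10^-3 m.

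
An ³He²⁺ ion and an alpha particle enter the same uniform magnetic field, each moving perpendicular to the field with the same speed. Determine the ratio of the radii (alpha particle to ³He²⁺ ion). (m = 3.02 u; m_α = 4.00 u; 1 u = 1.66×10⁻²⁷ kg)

r = mv/(qB) ⇒ at equal v, r ∝ m/q.
r_{alpha particle}/r_{³He²⁺ ion} = 1.32.

ratio ≈ 1.32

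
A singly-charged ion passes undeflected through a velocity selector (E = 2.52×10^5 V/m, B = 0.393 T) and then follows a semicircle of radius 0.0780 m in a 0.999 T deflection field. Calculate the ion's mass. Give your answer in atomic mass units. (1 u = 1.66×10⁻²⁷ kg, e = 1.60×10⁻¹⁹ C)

m ≈ 11.7 u

v = E/B₁ = 6.41×10^5 m/s.
From r = mv/(qB₂), m = qB₂r/v = (1×1.60×10^-19)(0.999)(0.0780) / (6.41×10^5) = 1.94×10^-26 kg.
In atomic mass units: m = 1.94×10^-26 / 1.66×10^-27 = 11.7 u.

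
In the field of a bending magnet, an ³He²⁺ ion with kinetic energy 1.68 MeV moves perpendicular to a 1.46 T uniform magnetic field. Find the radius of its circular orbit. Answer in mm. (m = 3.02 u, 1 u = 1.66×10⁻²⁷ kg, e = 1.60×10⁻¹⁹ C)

r ≈ 111 mm

Convert the energy: K = 1.68 MeV = 2.69×10^-13 J.
v = √(2K/m) = √(2·2.69×10^-13/5.01×10^-27) = 1.04×10^7 m/s.
r = mv/(qB) = (5.01×10^-27)(1.04×10^7) / [(2×1.60×10^-19)(1.46)] = 0.111 m.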